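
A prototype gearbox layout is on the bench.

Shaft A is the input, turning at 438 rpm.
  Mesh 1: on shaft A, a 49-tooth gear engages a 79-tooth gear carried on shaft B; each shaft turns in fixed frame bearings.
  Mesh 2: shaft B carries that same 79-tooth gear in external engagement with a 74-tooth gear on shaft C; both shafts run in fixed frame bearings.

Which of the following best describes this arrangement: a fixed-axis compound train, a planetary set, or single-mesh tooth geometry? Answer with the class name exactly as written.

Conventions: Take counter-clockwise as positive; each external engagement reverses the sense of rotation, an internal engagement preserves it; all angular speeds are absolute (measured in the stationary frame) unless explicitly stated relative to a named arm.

fixed-axis compound train

class = fixed-axis compound train [2 meshes; 2 ratios multiply, 2 sense flips]
classification: fixed-axis compound train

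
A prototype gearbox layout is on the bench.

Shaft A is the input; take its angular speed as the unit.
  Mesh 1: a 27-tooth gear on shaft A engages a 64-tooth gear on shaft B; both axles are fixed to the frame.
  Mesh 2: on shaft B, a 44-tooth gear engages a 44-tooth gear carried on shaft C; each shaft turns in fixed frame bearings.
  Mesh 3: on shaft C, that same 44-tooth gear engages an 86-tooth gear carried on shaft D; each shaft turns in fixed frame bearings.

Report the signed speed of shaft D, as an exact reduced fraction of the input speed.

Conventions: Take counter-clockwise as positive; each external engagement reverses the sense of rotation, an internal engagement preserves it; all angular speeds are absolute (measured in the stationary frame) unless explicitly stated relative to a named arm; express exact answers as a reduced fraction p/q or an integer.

-297/1376

3-mesh fixed-axis compound train (all bearings frame-fixed)
mesh 1 [27T→64T]: |ω|/ω_in = 1×27/64 = 27/64, sense flips to −
mesh 2 [44T→44T]: |ω|/ω_in = (27/64)×44/44 = 27/64, sense flips to +
mesh 3 [44T→86T]: |ω|/ω_in = (27/64)×44/86 = 297/1376, sense flips to −
signed output speed (× input speed) = -297/1376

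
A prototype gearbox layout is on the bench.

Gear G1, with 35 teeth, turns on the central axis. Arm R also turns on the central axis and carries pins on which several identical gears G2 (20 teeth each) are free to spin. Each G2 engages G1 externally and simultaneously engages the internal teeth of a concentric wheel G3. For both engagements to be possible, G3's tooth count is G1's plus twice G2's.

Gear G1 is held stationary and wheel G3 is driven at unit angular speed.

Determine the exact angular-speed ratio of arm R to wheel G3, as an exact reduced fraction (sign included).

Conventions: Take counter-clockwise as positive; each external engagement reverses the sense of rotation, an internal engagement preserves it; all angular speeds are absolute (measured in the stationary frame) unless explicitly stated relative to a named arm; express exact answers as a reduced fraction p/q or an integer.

15/22

recognized (axles ride arm R): planetary set, 35/20/75 teeth
ring teeth: 35 + 2·20 = 75
35(ω_sun−ω_arm) = −75(ω_ring−ω_arm),  ω_sun = 0, ω_ring = 1
35(0−ω_arm) = −75(1−ω_arm)  ⇒  110·ω_arm = 75  ⇒  ω_arm = 15/22
ω_out/ω_in = 15/22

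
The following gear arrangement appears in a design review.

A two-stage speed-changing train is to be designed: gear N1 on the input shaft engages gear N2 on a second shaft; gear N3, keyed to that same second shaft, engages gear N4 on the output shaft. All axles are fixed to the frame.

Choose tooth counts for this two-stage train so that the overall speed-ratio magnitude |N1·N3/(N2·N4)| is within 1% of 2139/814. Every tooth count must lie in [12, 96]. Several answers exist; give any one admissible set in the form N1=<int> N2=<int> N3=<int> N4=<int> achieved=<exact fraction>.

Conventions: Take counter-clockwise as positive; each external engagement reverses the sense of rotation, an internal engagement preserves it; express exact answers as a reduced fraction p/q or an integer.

design class (target 2139/814): fixed-axis compound train
target = 2139/814 in lowest terms: an exact hit needs N1·N3 = k·2139 and N2·N4 = k·814 for one integer k, every count in [12, 96]; additionally prefer no 1:1 stage (N1 ≠ N2, N3 ≠ N4)
k = 1: N1·N3 = 2139 = 23·93, N2·N4 = 814 = 22·37
achieved = 23·93/(22·37) = 2139/814; |achieved − target| = 0 ≤ 2139/81400 ✓

N1=23 N2=22 N3=93 N4=37 achieved=2139/814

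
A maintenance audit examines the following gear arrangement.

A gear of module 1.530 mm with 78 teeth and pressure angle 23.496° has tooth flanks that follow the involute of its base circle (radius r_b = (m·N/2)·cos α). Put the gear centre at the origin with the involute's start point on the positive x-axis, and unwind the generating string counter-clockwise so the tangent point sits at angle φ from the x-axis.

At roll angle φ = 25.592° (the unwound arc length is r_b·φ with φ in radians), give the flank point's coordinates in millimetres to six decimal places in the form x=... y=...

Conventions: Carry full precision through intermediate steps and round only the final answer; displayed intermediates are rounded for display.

x=59.912204 y=1.593313

class = single-mesh tooth geometry [base-circle involute, m = 1.530, 78T]
pitch radius r_p = m·N/2 = 1.530·78/2 = 59.670000
base radius r_b = r_p·cos α = 59.670000·cos 23.496° = 54.722636
roll angle φ = 25.592° = 0.44666466 rad
x = r_b·(cos φ + φ·sin φ) = 59.912204
y = r_b·(sin φ − φ·cos φ) = 1.593313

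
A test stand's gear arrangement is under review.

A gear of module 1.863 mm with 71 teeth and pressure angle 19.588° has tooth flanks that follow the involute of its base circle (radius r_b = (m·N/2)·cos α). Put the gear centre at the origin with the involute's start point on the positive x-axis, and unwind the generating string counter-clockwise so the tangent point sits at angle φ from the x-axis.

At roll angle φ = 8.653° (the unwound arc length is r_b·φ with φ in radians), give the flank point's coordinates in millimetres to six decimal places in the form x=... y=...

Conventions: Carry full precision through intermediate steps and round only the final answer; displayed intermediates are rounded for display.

single-mesh involute tooth geometry (71T wheel at module 1.863)
pitch radius r_p = m·N/2 = 1.863·71/2 = 66.136500
base radius r_b = r_p·cos α = 66.136500·cos 19.588° = 62.309028
roll angle φ = 8.653° = 0.15102334 rad
x = r_b·(cos φ + φ·sin φ) = 63.015555
y = r_b·(sin φ − φ·cos φ) = 0.071379

x=63.015555 y=0.071379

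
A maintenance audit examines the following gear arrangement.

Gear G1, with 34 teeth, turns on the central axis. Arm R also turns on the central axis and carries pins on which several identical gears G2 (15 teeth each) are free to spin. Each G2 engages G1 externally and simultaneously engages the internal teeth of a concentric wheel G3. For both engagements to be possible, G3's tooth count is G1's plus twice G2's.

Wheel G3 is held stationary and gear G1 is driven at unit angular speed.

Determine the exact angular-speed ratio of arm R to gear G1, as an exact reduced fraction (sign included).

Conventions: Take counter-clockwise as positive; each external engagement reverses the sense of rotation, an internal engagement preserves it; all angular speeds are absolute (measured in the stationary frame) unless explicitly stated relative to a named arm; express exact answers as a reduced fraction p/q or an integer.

17/49

recognized (axles ride arm R): planetary set, 34/15/64 teeth
ring teeth: 34 + 2·15 = 64
34(ω_sun−ω_arm) = −64(ω_ring−ω_arm),  ω_ring = 0, ω_sun = 1
34(1−ω_arm) = −64(0−ω_arm)  ⇒  98·ω_arm = 34  ⇒  ω_arm = 17/49
ω_out/ω_in = 17/49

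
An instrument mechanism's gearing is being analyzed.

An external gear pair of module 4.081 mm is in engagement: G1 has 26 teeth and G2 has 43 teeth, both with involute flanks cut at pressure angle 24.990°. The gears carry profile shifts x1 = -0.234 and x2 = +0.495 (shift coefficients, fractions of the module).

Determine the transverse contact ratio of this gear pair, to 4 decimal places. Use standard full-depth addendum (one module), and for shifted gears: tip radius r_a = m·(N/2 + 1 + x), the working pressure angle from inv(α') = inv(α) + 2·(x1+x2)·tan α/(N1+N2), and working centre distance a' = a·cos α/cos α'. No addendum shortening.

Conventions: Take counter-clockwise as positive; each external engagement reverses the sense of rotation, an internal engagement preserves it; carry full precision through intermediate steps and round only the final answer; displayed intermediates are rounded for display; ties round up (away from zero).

1.4584

topology: single-mesh involute geometry — m = 4.081, 26T/43T pair
base radii: r_b1 = 48.086260, r_b2 = 79.527275
tip radii: r_a1 = 56.179046, r_a2 = 93.842595
inv(α') = inv(24.990°) + 2·(-0.234+0.495)·tan α/(26+43) = 0.03346352  ⇒  α' = 25.88295°
a' = a·cos α / cos α' = 140.7945·cos 24.990°/cos 25.88295° = 141.842032
action lengths: √(r_a1²−r_b1²) = 29.048182, √(r_a2²−r_b2²) = 49.818120
base pitch p_b = π·m·cos α = 11.620572
CR = (29.048182 + 49.818120 − 141.842032·sin 25.88295°)/11.620572 = 1.458398
contact ratio ≈ 1.4584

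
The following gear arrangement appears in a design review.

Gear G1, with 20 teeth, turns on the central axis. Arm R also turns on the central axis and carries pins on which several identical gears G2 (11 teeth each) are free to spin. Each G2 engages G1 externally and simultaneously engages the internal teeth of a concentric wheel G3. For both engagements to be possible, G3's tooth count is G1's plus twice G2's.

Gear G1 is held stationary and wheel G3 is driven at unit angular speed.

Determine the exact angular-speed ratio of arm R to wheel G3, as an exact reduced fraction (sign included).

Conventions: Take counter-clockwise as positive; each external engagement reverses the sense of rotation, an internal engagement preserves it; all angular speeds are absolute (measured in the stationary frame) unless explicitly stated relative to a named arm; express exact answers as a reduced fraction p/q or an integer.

recognized (axles ride arm R): planetary set, 20/11/42 teeth
ring teeth: 20 + 2·11 = 42
20(ω_sun−ω_arm) = −42(ω_ring−ω_arm),  ω_sun = 0, ω_ring = 1
20(0−ω_arm) = −42(1−ω_arm)  ⇒  62·ω_arm = 42  ⇒  ω_arm = 21/31
ω_out/ω_in = 21/31

21/31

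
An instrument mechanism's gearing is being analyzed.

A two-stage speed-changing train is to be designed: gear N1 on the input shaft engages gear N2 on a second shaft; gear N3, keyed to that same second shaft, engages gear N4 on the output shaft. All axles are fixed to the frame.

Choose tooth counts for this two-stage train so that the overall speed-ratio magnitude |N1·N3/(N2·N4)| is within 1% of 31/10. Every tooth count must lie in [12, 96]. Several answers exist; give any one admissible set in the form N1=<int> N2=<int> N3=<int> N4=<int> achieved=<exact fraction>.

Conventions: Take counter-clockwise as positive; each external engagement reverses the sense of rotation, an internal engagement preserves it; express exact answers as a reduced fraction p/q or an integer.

design class (target 31/10): fixed-axis compound train
target = 31/10 in lowest terms: an exact hit needs N1·N3 = k·31 and N2·N4 = k·10 for one integer k, every count in [12, 96]; additionally prefer no 1:1 stage (N1 ≠ N2, N3 ≠ N4)
k = 1…17: no 1:1-free in-range split of k·31 and k·10 into factor pairs; take k = 18
k = 18: N1·N3 = 558 = 18·31, N2·N4 = 180 = 12·15
achieved = 18·31/(12·15) = 31/10; |achieved − target| = 0 ≤ 31/1000 ✓

N1=18 N2=12 N3=31 N4=15 achieved=31/10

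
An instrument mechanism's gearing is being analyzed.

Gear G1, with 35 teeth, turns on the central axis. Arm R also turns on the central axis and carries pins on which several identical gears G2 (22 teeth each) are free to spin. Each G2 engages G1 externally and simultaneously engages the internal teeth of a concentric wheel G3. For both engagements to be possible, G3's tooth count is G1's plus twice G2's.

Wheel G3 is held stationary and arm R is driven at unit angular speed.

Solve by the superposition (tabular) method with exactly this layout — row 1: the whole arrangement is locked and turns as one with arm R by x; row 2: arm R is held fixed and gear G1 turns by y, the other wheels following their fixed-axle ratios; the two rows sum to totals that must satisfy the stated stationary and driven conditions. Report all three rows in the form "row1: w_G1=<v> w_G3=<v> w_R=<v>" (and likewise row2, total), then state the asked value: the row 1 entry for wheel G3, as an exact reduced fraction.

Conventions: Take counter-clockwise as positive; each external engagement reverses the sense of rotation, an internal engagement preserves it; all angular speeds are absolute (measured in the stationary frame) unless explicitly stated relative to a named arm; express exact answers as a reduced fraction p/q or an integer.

class = planetary set [G3 = 35+2·22 = 79; Willis about the carrier]
row 1 — lock + rotate with arm: ω_sun = ω_ring = ω_arm = x
row 2: sun turns y, ring = −(35/79)·y, arm 0
boundary: total ω_ring = x − (35/79)·y = 0 and total ω_arm = x = 1  ⇒  y = 79/35, x = 1
row 2 ring = −(35/79)·79/35 = -1
totals (row 1 + row 2): sun 1 + 79/35 = 114/35, ring 1 + (-1) = 0, arm 1 + 0 = 1
asked cell (row1, ring) = 1

row1: w_G1=1 w_G3=1 w_R=1
row2: w_G1=79/35 w_G3=-1 w_R=0
total: w_G1=114/35 w_G3=0 w_R=1
asked value: 1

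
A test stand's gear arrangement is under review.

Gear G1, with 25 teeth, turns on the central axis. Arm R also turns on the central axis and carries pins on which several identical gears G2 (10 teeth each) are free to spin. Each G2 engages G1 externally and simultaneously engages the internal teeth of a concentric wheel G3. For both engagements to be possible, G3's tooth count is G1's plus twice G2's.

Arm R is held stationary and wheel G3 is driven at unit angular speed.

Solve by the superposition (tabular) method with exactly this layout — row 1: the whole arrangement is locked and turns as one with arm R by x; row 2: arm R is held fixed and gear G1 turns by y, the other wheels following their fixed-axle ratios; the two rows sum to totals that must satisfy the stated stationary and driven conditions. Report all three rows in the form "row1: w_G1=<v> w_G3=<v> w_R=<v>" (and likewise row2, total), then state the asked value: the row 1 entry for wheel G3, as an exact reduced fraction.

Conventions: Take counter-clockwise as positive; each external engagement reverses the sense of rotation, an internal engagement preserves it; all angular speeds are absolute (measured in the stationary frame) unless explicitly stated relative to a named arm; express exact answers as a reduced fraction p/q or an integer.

topology: planetary set — G1 25T / G2 10T / G3 45T, arm = carrier (Willis)
superposition row 1 [locked train]: every member turns x
row 2 — arm fixed, fixed-axis ratios: sun y, ring −(25/45)·y, arm 0
boundary: total ω_arm = x = 0 and total ω_ring = x − (25/45)·y = 1  ⇒  y = -9/5, x = 0
row 2 ring = −(25/45)·(-9/5) = 1
totals (row 1 + row 2): sun 0 + (-9/5) = -9/5, ring 0 + 1 = 1, arm 0 + 0 = 0
asked cell (row1, ring) = 0

row1: w_G1=0 w_G3=0 w_R=0
row2: w_G1=-9/5 w_G3=1 w_R=0
total: w_G1=-9/5 w_G3=1 w_R=0
asked value: 0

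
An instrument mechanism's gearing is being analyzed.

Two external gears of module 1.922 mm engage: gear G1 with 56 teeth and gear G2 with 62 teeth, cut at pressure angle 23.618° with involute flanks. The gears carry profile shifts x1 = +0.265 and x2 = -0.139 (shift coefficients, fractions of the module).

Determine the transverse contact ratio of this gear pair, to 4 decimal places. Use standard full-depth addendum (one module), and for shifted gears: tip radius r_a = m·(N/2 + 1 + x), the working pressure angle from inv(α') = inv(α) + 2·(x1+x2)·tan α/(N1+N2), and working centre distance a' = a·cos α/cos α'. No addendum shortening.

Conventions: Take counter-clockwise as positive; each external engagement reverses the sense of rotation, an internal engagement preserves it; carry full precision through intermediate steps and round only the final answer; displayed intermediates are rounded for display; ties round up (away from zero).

class = single-mesh tooth geometry [involute pair 56T × 62T, m = 1.922]
base radii: r_b1 = 49.308206, r_b2 = 54.591228
tip radii: r_a1 = 56.247330, r_a2 = 61.236842
inv(α') = inv(23.618°) + 2·(+0.265-0.139)·tan α/(56+62) = 0.02598539  ⇒  α' = 23.89418°
a' = a·cos α / cos α' = 113.3980·cos 23.618°/cos 23.89418° = 113.638842
action lengths: √(r_a1²−r_b1²) = 27.064054, √(r_a2²−r_b2²) = 27.744345
base pitch p_b = π·m·cos α = 5.532368
CR = (27.064054 + 27.744345 − 113.638842·sin 23.89418°)/5.532368 = 1.586865
contact ratio ≈ 1.5869

1.5869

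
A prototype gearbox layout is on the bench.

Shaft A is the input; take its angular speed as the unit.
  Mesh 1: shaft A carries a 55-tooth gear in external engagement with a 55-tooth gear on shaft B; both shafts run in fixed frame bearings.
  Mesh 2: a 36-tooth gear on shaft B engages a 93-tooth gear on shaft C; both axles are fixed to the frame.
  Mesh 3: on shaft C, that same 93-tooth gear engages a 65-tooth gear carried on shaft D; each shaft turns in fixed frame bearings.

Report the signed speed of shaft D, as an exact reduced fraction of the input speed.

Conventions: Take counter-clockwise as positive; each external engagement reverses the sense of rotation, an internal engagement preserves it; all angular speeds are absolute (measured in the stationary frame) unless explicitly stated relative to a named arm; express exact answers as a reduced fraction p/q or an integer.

3-mesh fixed-axis compound train (all bearings frame-fixed)
mesh 1 [55T→55T]: |ω|/ω_in = 1×55/55 = 1, sense flips to −
mesh 2 [36T→93T]: |ω|/ω_in = 1×36/93 = 12/31, sense flips to +
mesh 3 [93T→65T]: |ω|/ω_in = (12/31)×93/65 = 36/65, sense flips to −
signed output speed (× input speed) = -36/65

-36/65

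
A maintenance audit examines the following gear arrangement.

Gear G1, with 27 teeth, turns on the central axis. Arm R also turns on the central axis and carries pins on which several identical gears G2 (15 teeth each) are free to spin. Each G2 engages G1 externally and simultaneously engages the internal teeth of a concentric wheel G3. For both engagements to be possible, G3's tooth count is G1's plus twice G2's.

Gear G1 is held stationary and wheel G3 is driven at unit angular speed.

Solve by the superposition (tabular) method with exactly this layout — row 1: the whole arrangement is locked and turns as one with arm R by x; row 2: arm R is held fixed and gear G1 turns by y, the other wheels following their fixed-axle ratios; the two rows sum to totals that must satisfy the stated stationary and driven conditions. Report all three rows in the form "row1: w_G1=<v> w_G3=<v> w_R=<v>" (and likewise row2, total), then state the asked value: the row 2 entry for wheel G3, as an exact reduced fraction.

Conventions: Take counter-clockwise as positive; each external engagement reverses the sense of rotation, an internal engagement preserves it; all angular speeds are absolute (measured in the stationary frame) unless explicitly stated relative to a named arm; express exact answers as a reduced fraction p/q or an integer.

topology: planetary set — G1 27T / G2 15T / G3 57T, arm = carrier (Willis)
row 1 (train locked, turned with arm): all members turn x
row 2 — arm fixed, fixed-axis ratios: sun y, ring −(27/57)·y, arm 0
boundary: total ω_sun = x + y = 0 and total ω_ring = x − (27/57)·y = 1  ⇒  y = -19/28, x = 19/28
row 2 ring = −(27/57)·(-19/28) = 9/28
totals (row 1 + row 2): sun 19/28 + (-19/28) = 0, ring 19/28 + 9/28 = 1, arm 19/28 + 0 = 19/28
asked cell (row2, ring) = 9/28

row1: w_G1=19/28 w_G3=19/28 w_R=19/28
row2: w_G1=-19/28 w_G3=9/28 w_R=0
total: w_G1=0 w_G3=1 w_R=19/28
asked value: 9/28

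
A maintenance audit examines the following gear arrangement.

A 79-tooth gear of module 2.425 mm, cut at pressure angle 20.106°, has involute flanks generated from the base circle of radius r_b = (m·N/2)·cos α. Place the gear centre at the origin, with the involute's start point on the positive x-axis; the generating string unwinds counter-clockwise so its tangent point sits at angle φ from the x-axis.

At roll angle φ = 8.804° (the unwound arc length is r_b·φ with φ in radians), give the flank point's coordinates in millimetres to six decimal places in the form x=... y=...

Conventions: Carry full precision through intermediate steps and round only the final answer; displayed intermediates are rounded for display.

x=91.005689 y=0.108524

class = single-mesh tooth geometry [base-circle involute, m = 2.425, 79T]
pitch radius r_p = m·N/2 = 2.425·79/2 = 95.787500
base radius r_b = r_p·cos α = 95.787500·cos 20.106° = 89.950043
roll angle φ = 8.804° = 0.15365879 rad
x = r_b·(cos φ + φ·sin φ) = 91.005689
y = r_b·(sin φ − φ·cos φ) = 0.108524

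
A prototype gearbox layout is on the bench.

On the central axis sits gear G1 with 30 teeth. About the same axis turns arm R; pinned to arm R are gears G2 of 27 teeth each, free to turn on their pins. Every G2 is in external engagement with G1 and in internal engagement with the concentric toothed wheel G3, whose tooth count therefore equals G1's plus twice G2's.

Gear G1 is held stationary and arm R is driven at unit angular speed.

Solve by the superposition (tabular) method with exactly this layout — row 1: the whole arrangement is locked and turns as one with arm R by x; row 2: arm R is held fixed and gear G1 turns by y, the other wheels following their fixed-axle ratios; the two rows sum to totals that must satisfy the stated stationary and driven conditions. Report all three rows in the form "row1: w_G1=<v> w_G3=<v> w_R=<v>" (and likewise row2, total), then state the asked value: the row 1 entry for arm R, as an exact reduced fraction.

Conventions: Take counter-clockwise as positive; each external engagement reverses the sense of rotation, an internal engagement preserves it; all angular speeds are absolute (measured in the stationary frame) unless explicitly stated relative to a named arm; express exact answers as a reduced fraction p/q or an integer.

topology: planetary set — G1 30T / G2 27T / G3 84T, arm = carrier (Willis)
row 1 (train locked, turned with arm): all members turn x
superposition row 2 [arm held]: sun y, ring −(30/84)·y, arm 0
boundary: total ω_sun = x + y = 0 and total ω_arm = x = 1  ⇒  y = -1, x = 1
row 2 ring = −(30/84)·(-1) = 5/14
totals (row 1 + row 2): sun 1 + (-1) = 0, ring 1 + 5/14 = 19/14, arm 1 + 0 = 1
asked cell (row1, arm) = 1

row1: w_G1=1 w_G3=1 w_R=1
row2: w_G1=-1 w_G3=5/14 w_R=0
total: w_G1=0 w_G3=19/14 w_R=1
asked value: 1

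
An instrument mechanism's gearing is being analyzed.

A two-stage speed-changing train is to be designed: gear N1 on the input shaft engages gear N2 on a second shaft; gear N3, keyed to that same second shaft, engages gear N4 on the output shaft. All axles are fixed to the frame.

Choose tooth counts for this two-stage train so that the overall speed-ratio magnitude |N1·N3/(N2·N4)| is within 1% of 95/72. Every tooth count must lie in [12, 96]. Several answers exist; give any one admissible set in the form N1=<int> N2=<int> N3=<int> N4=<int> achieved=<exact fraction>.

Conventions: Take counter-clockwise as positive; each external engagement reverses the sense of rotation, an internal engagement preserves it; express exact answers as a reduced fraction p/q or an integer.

N1=15 N2=12 N3=19 N4=18 achieved=95/72

2-stage fixed-axis compound train for ratio 95/72
target = 95/72 in lowest terms: an exact hit needs N1·N3 = k·95 and N2·N4 = k·72 for one integer k, every count in [12, 96]; additionally prefer no 1:1 stage (N1 ≠ N2, N3 ≠ N4)
k = 1…2: no 1:1-free in-range split of k·95 and k·72 into factor pairs; take k = 3
k = 3: N1·N3 = 285 = 15·19, N2·N4 = 216 = 12·18
achieved = 15·19/(12·18) = 95/72; |achieved − target| = 0 ≤ 19/1440 ✓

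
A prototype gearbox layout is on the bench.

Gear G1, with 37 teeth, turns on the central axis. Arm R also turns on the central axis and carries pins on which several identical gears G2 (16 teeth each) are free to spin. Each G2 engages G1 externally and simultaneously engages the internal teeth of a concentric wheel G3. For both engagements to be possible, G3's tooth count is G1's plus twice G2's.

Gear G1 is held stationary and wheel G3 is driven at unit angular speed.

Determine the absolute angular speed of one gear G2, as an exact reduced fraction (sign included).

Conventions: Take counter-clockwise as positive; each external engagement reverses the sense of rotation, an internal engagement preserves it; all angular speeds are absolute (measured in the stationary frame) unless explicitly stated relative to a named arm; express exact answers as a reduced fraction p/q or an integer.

class = planetary set [G3 = 37+2·16 = 69; Willis about the carrier]
ring teeth: 37 + 2·16 = 69
37(ω_sun−ω_arm) = −69(ω_ring−ω_arm),  ω_sun = 0, ω_ring = 1
37(0−ω_arm) = −69(1−ω_arm)  ⇒  106·ω_arm = 69  ⇒  ω_arm = 69/106
sun–planet mesh: 37·(0−69/106) = −16·(ω_p−ω_arm)  ⇒  ω_p−ω_arm = 2553/1696
ω_p = 69/106 + 2553/1696 = 69/32
exact speed ratio = 69/32

69/32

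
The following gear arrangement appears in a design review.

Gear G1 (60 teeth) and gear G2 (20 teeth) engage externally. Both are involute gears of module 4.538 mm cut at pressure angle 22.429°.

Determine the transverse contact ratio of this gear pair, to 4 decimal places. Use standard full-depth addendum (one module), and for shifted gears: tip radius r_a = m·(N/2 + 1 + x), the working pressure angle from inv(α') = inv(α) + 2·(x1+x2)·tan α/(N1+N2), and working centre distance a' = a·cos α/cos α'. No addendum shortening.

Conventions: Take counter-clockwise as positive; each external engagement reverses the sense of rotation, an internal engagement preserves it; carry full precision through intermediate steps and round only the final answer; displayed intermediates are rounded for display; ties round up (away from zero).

class = single-mesh tooth geometry [involute pair 60T × 20T, m = 4.538]
base radii: r_b1 = 125.841423, r_b2 = 41.947141
tip radii: r_a1 = 140.678000, r_a2 = 49.918000
no profile shift: α' = α, a' = a
action lengths: √(r_a1²−r_b1²) = 62.882717, √(r_a2²−r_b2²) = 27.060009
base pitch p_b = π·m·cos α = 13.178083
CR = (62.882717 + 27.060009 − 181.520000·sin 22.42900°)/13.178083 = 1.569720
contact ratio ≈ 1.5697

1.5697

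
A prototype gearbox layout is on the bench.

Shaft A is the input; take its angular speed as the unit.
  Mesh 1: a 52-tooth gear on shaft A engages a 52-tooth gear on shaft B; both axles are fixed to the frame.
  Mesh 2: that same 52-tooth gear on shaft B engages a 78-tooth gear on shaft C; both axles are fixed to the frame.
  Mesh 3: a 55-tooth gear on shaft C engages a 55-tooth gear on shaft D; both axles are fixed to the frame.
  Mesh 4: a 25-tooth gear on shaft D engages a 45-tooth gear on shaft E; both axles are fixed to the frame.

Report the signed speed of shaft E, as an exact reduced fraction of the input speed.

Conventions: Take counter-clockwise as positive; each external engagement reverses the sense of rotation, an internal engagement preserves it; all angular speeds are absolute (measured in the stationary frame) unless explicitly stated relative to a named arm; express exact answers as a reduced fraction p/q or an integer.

4-mesh fixed-axis compound train (all bearings frame-fixed)
mesh 1 [52T→52T]: |ω|/ω_in = 1×52/52 = 1, sense flips to −
mesh 2 [52T→78T]: |ω|/ω_in = 1×52/78 = 2/3, sense flips to +
mesh 3 [55T→55T]: |ω|/ω_in = (2/3)×55/55 = 2/3, sense flips to −
mesh 4 [25T→45T]: |ω|/ω_in = (2/3)×25/45 = 10/27, sense flips to +
signed output speed (× input speed) = 10/27

10/27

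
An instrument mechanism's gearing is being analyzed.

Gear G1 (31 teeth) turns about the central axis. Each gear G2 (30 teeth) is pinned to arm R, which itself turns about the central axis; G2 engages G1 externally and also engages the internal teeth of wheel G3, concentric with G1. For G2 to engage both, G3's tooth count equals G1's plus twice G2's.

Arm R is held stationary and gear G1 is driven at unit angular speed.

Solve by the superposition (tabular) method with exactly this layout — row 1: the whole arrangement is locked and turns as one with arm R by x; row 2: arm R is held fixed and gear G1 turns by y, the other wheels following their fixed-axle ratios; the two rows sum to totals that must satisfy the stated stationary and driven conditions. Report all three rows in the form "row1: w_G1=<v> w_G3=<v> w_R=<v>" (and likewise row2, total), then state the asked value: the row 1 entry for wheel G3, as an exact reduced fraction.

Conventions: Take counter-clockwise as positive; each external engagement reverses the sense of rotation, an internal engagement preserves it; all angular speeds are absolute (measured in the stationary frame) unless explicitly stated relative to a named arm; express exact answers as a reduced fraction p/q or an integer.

row1: w_G1=0 w_G3=0 w_R=0
row2: w_G1=1 w_G3=-31/91 w_R=0
total: w_G1=1 w_G3=-31/91 w_R=0
asked value: 0

recognized (axles ride arm R): planetary set, 31/30/91 teeth
row 1 — lock + rotate with arm: ω_sun = ω_ring = ω_arm = x
row 2 — arm fixed, fixed-axis ratios: sun y, ring −(31/91)·y, arm 0
boundary: total ω_arm = x = 0 and total ω_sun = x + y = 1  ⇒  y = 1, x = 0
row 2 ring = −(31/91)·1 = -31/91
totals (row 1 + row 2): sun 0 + 1 = 1, ring 0 + (-31/91) = -31/91, arm 0 + 0 = 0
asked cell (row1, ring) = 0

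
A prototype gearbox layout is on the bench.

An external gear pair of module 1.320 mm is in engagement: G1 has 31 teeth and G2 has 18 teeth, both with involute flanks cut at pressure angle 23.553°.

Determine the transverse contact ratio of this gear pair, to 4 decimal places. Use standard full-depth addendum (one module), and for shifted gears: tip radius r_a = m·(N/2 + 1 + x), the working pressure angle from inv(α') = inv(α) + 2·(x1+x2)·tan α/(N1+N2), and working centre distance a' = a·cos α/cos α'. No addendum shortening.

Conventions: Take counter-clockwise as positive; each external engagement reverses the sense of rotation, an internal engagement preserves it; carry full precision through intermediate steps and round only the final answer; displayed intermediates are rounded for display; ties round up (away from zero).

1.4755

single-mesh involute tooth geometry (31T engaging 18T at module 1.320)
base radii: r_b1 = 18.755494, r_b2 = 10.890287
tip radii: r_a1 = 21.780000, r_a2 = 13.200000
no profile shift: α' = α, a' = a
action lengths: √(r_a1²−r_b1²) = 11.072481, √(r_a2²−r_b2²) = 7.459333
base pitch p_b = π·m·cos α = 3.801427
CR = (11.072481 + 7.459333 − 32.340000·sin 23.55300°)/3.801427 = 1.475456
contact ratio ≈ 1.4755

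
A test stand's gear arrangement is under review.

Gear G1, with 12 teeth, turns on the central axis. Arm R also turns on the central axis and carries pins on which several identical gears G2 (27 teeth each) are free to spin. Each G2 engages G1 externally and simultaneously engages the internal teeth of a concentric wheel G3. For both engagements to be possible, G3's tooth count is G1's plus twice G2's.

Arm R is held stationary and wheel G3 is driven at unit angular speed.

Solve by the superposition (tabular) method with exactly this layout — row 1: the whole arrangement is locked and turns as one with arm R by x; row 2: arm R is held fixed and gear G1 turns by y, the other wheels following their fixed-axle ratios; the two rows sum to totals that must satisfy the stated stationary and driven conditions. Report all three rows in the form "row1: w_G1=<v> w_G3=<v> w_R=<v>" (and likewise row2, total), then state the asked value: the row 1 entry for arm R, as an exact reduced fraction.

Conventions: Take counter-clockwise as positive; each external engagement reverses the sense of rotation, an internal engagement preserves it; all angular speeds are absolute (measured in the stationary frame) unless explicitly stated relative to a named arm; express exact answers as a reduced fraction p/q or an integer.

class = planetary set [G3 = 12+2·27 = 66; Willis about the carrier]
row 1 — lock + rotate with arm: ω_sun = ω_ring = ω_arm = x
row 2 (arm held, sun turns y): ω_ring = −(12/66)·y, ω_arm = 0
boundary: total ω_arm = x = 0 and total ω_ring = x − (12/66)·y = 1  ⇒  y = -11/2, x = 0
row 2 ring = −(12/66)·(-11/2) = 1
totals (row 1 + row 2): sun 0 + (-11/2) = -11/2, ring 0 + 1 = 1, arm 0 + 0 = 0
asked cell (row1, arm) = 0

row1: w_G1=0 w_G3=0 w_R=0
row2: w_G1=-11/2 w_G3=1 w_R=0
total: w_G1=-11/2 w_G3=1 w_R=0
asked value: 0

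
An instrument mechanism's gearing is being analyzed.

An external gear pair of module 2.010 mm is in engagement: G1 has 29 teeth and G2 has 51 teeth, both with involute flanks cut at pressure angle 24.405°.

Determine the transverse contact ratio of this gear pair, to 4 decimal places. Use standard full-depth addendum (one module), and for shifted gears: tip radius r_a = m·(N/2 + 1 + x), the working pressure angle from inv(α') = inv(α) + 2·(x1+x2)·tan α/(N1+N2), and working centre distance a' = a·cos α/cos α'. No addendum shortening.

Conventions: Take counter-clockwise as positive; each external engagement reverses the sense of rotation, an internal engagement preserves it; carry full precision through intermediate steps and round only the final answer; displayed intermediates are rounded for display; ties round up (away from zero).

single-mesh involute tooth geometry (29T engaging 51T at module 2.010)
base radii: r_b1 = 26.540825, r_b2 = 46.675243
tip radii: r_a1 = 31.155000, r_a2 = 53.265000
no profile shift: α' = α, a' = a
action lengths: √(r_a1²−r_b1²) = 16.316208, √(r_a2²−r_b2²) = 25.662851
base pitch p_b = π·m·cos α = 5.750377
CR = (16.316208 + 25.662851 − 80.400000·sin 24.40500°)/5.750377 = 1.523217
contact ratio ≈ 1.5232

1.5232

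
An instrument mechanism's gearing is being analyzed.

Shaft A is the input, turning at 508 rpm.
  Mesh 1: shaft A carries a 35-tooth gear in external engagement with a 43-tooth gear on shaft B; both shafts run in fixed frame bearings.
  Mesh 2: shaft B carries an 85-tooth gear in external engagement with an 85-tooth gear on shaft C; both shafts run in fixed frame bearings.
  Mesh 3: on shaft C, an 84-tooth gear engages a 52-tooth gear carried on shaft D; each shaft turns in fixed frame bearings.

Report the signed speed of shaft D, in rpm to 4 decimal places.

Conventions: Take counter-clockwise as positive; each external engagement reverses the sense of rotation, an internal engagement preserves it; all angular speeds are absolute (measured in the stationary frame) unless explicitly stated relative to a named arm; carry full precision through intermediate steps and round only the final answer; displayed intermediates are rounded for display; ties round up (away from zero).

-667.9428 rpm

topology: fixed-axis compound train — 3 meshes, A→D
mesh 1 [35T→43T]: ω = 508.0000×35/43 = 413.4884 rpm, sense flips to −
mesh 2 [85T→85T]: ω = 413.4884×85/85 = 413.4884 rpm, sense flips to +
mesh 3 [84T→52T]: ω = 413.4884×84/52 = 667.9428 rpm, sense flips to −
signed output speed = -667.9428 rpm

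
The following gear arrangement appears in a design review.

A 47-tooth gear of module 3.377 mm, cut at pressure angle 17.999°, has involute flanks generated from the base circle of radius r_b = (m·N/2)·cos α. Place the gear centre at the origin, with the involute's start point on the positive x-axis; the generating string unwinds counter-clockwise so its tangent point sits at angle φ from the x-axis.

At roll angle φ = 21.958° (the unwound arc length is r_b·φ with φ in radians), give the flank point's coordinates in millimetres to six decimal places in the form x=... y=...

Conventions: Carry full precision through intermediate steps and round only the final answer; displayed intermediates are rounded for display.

recognized (one wheel, involute flank): single-mesh tooth geometry, m = 3.377, N = 47
pitch radius r_p = m·N/2 = 3.377·47/2 = 79.359500
base radius r_b = r_p·cos α = 79.359500·cos 17.999° = 75.475798
roll angle φ = 21.958° = 0.38323940 rad
x = r_b·(cos φ + φ·sin φ) = 80.816593
y = r_b·(sin φ − φ·cos φ) = 1.395420

x=80.816593 y=1.395420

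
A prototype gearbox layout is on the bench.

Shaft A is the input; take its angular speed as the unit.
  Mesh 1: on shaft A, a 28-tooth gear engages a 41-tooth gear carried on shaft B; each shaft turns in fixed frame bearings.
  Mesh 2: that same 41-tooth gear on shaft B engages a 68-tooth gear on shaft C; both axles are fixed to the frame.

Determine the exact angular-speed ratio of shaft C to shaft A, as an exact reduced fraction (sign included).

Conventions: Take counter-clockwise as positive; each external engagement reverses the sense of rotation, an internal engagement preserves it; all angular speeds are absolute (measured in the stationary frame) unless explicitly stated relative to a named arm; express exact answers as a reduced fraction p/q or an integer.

class = fixed-axis compound train [2 meshes; 2 ratios multiply, 2 sense flips]
mesh 1 [28T→41T]: running ratio 28/41, sense −
mesh 2 [41T→68T]: running ratio 7/17, sense +
ω_out/ω_in = 7/17

7/17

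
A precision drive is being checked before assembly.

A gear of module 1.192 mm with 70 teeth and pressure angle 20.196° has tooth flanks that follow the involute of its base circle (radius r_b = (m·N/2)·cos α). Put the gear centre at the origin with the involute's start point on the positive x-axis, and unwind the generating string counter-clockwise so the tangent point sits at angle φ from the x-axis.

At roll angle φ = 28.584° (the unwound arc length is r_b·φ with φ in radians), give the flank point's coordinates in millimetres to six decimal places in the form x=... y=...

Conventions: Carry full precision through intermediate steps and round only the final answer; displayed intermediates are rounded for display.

single-mesh involute tooth geometry (70T wheel at module 1.192)
pitch radius r_p = m·N/2 = 1.192·70/2 = 41.720000
base radius r_b = r_p·cos α = 41.720000·cos 20.196° = 39.154935
roll angle φ = 28.584° = 0.49888491 rad
x = r_b·(cos φ + φ·sin φ) = 43.728483
y = r_b·(sin φ − φ·cos φ) = 1.580588

x=43.728483 y=1.580588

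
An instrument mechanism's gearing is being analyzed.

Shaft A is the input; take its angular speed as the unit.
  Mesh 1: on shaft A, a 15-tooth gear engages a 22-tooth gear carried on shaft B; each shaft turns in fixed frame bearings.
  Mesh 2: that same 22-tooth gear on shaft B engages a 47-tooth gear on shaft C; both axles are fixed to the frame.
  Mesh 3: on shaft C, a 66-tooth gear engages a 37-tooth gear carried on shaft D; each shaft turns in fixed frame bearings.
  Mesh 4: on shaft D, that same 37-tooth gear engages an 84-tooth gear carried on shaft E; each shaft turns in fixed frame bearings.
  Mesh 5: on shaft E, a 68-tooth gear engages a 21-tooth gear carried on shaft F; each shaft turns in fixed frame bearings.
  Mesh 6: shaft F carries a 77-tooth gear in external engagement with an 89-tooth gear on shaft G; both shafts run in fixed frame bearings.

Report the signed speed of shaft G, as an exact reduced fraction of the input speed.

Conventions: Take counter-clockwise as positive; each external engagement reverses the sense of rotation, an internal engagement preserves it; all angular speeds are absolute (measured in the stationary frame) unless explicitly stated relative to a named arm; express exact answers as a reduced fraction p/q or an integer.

6-mesh fixed-axis compound train (all bearings frame-fixed)
mesh 1 [15T→22T]: |ω|/ω_in = 1×15/22 = 15/22, sense flips to −
mesh 2 [22T→47T]: |ω|/ω_in = (15/22)×22/47 = 15/47, sense flips to +
mesh 3 [66T→37T]: |ω|/ω_in = (15/47)×66/37 = 990/1739, sense flips to −
mesh 4 [37T→84T]: |ω|/ω_in = (990/1739)×37/84 = 165/658, sense flips to +
mesh 5 [68T→21T]: |ω|/ω_in = (165/658)×68/21 = 1870/2303, sense flips to −
mesh 6 [77T→89T]: |ω|/ω_in = (1870/2303)×77/89 = 20570/29281, sense flips to +
signed output speed (× input speed) = 20570/29281

20570/29281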